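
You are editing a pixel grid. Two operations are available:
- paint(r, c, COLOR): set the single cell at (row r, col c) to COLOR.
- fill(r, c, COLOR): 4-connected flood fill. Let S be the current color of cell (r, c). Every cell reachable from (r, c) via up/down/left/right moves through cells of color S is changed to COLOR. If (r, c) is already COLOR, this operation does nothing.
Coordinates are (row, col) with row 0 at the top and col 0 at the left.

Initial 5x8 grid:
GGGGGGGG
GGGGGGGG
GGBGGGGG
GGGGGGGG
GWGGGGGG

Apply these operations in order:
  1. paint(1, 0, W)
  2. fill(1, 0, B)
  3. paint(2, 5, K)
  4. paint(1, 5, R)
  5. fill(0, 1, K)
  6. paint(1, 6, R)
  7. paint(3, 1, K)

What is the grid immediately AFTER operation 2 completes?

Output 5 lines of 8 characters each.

After op 1 paint(1,0,W):
GGGGGGGG
WGGGGGGG
GGBGGGGG
GGGGGGGG
GWGGGGGG
After op 2 fill(1,0,B) [1 cells changed]:
GGGGGGGG
BGGGGGGG
GGBGGGGG
GGGGGGGG
GWGGGGGG

Answer: GGGGGGGG
BGGGGGGG
GGBGGGGG
GGGGGGGG
GWGGGGGG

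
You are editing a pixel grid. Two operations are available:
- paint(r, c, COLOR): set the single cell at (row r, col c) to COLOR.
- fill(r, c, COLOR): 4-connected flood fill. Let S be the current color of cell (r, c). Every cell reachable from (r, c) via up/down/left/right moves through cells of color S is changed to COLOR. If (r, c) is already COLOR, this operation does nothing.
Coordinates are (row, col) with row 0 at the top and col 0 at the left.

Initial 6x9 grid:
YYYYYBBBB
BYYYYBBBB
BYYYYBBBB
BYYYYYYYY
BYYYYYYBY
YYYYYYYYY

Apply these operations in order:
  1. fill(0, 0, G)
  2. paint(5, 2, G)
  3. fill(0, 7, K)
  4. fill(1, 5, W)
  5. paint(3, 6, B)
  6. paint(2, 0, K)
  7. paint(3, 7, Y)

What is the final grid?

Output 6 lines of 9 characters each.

Answer: GGGGGWWWW
BGGGGWWWW
KGGGGWWWW
BGGGGGBYG
BGGGGGGBG
GGGGGGGGG

Derivation:
After op 1 fill(0,0,G) [37 cells changed]:
GGGGGBBBB
BGGGGBBBB
BGGGGBBBB
BGGGGGGGG
BGGGGGGBG
GGGGGGGGG
After op 2 paint(5,2,G):
GGGGGBBBB
BGGGGBBBB
BGGGGBBBB
BGGGGGGGG
BGGGGGGBG
GGGGGGGGG
After op 3 fill(0,7,K) [12 cells changed]:
GGGGGKKKK
BGGGGKKKK
BGGGGKKKK
BGGGGGGGG
BGGGGGGBG
GGGGGGGGG
After op 4 fill(1,5,W) [12 cells changed]:
GGGGGWWWW
BGGGGWWWW
BGGGGWWWW
BGGGGGGGG
BGGGGGGBG
GGGGGGGGG
After op 5 paint(3,6,B):
GGGGGWWWW
BGGGGWWWW
BGGGGWWWW
BGGGGGBGG
BGGGGGGBG
GGGGGGGGG
After op 6 paint(2,0,K):
GGGGGWWWW
BGGGGWWWW
KGGGGWWWW
BGGGGGBGG
BGGGGGGBG
GGGGGGGGG
After op 7 paint(3,7,Y):
GGGGGWWWW
BGGGGWWWW
KGGGGWWWW
BGGGGGBYG
BGGGGGGBG
GGGGGGGGG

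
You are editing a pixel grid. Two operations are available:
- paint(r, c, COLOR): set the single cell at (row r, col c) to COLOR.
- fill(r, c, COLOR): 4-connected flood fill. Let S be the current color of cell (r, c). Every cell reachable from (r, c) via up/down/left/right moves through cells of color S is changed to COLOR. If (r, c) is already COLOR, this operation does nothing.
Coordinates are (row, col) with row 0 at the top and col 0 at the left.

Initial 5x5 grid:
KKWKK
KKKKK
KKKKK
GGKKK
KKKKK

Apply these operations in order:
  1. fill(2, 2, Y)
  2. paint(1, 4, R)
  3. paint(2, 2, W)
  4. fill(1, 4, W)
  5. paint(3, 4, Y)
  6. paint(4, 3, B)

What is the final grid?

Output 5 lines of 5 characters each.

After op 1 fill(2,2,Y) [22 cells changed]:
YYWYY
YYYYY
YYYYY
GGYYY
YYYYY
After op 2 paint(1,4,R):
YYWYY
YYYYR
YYYYY
GGYYY
YYYYY
After op 3 paint(2,2,W):
YYWYY
YYYYR
YYWYY
GGYYY
YYYYY
After op 4 fill(1,4,W) [1 cells changed]:
YYWYY
YYYYW
YYWYY
GGYYY
YYYYY
After op 5 paint(3,4,Y):
YYWYY
YYYYW
YYWYY
GGYYY
YYYYY
After op 6 paint(4,3,B):
YYWYY
YYYYW
YYWYY
GGYYY
YYYBY

Answer: YYWYY
YYYYW
YYWYY
GGYYY
YYYBY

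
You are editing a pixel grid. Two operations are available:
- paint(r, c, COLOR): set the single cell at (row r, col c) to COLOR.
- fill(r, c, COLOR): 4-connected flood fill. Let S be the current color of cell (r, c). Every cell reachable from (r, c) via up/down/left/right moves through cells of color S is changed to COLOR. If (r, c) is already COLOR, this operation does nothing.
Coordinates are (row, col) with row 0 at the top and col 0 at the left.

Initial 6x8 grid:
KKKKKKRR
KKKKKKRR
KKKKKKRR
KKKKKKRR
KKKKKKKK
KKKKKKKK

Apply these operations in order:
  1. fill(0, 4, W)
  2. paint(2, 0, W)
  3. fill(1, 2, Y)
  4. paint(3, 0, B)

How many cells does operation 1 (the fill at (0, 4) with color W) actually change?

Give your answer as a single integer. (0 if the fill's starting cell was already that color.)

After op 1 fill(0,4,W) [40 cells changed]:
WWWWWWRR
WWWWWWRR
WWWWWWRR
WWWWWWRR
WWWWWWWW
WWWWWWWW

Answer: 40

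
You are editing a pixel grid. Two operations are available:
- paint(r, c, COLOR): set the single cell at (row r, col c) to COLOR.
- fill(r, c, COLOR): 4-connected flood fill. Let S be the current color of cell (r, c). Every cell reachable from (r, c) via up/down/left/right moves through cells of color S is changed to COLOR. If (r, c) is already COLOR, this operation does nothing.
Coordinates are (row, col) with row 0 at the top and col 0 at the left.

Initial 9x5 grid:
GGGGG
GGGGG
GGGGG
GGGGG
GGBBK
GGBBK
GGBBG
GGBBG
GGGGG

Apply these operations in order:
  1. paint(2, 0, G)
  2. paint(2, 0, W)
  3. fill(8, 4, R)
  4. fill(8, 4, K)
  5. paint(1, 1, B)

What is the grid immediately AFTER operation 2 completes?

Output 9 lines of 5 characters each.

After op 1 paint(2,0,G):
GGGGG
GGGGG
GGGGG
GGGGG
GGBBK
GGBBK
GGBBG
GGBBG
GGGGG
After op 2 paint(2,0,W):
GGGGG
GGGGG
WGGGG
GGGGG
GGBBK
GGBBK
GGBBG
GGBBG
GGGGG

Answer: GGGGG
GGGGG
WGGGG
GGGGG
GGBBK
GGBBK
GGBBG
GGBBG
GGGGG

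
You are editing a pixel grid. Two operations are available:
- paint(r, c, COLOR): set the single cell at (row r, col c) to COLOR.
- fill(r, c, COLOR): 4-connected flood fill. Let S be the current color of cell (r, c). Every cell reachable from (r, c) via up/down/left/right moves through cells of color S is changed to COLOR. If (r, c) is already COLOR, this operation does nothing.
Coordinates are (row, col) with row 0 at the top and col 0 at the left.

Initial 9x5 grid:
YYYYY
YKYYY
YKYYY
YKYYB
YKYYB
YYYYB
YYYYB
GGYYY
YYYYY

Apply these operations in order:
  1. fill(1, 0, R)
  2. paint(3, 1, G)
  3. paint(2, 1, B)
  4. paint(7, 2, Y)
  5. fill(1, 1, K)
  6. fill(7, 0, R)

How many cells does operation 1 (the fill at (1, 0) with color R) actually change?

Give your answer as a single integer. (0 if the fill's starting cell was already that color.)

After op 1 fill(1,0,R) [35 cells changed]:
RRRRR
RKRRR
RKRRR
RKRRB
RKRRB
RRRRB
RRRRB
GGRRR
RRRRR

Answer: 35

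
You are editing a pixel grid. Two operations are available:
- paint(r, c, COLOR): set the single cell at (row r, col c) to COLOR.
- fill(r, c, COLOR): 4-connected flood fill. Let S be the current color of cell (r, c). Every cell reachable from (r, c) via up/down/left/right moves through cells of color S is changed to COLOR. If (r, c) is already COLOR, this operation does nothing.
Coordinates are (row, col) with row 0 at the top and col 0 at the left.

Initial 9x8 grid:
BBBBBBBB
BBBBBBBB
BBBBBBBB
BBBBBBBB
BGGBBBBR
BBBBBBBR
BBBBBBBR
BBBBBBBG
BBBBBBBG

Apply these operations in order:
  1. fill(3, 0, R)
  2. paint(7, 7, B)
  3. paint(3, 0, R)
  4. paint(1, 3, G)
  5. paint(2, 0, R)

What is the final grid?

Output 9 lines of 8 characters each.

Answer: RRRRRRRR
RRRGRRRR
RRRRRRRR
RRRRRRRR
RGGRRRRR
RRRRRRRR
RRRRRRRR
RRRRRRRB
RRRRRRRG

Derivation:
After op 1 fill(3,0,R) [65 cells changed]:
RRRRRRRR
RRRRRRRR
RRRRRRRR
RRRRRRRR
RGGRRRRR
RRRRRRRR
RRRRRRRR
RRRRRRRG
RRRRRRRG
After op 2 paint(7,7,B):
RRRRRRRR
RRRRRRRR
RRRRRRRR
RRRRRRRR
RGGRRRRR
RRRRRRRR
RRRRRRRR
RRRRRRRB
RRRRRRRG
After op 3 paint(3,0,R):
RRRRRRRR
RRRRRRRR
RRRRRRRR
RRRRRRRR
RGGRRRRR
RRRRRRRR
RRRRRRRR
RRRRRRRB
RRRRRRRG
After op 4 paint(1,3,G):
RRRRRRRR
RRRGRRRR
RRRRRRRR
RRRRRRRR
RGGRRRRR
RRRRRRRR
RRRRRRRR
RRRRRRRB
RRRRRRRG
After op 5 paint(2,0,R):
RRRRRRRR
RRRGRRRR
RRRRRRRR
RRRRRRRR
RGGRRRRR
RRRRRRRR
RRRRRRRR
RRRRRRRB
RRRRRRRG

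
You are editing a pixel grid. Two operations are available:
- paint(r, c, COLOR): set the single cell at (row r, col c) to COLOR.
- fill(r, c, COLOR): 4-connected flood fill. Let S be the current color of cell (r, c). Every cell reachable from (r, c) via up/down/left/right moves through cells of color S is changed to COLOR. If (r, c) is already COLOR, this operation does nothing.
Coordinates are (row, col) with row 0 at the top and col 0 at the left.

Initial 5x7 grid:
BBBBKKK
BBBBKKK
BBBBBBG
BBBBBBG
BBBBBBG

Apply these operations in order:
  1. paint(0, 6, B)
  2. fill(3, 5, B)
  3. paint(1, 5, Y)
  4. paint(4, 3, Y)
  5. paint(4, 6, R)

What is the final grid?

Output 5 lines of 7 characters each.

Answer: BBBBKKB
BBBBKYK
BBBBBBG
BBBBBBG
BBBYBBR

Derivation:
After op 1 paint(0,6,B):
BBBBKKB
BBBBKKK
BBBBBBG
BBBBBBG
BBBBBBG
After op 2 fill(3,5,B) [0 cells changed]:
BBBBKKB
BBBBKKK
BBBBBBG
BBBBBBG
BBBBBBG
After op 3 paint(1,5,Y):
BBBBKKB
BBBBKYK
BBBBBBG
BBBBBBG
BBBBBBG
After op 4 paint(4,3,Y):
BBBBKKB
BBBBKYK
BBBBBBG
BBBBBBG
BBBYBBG
After op 5 paint(4,6,R):
BBBBKKB
BBBBKYK
BBBBBBG
BBBBBBG
BBBYBBR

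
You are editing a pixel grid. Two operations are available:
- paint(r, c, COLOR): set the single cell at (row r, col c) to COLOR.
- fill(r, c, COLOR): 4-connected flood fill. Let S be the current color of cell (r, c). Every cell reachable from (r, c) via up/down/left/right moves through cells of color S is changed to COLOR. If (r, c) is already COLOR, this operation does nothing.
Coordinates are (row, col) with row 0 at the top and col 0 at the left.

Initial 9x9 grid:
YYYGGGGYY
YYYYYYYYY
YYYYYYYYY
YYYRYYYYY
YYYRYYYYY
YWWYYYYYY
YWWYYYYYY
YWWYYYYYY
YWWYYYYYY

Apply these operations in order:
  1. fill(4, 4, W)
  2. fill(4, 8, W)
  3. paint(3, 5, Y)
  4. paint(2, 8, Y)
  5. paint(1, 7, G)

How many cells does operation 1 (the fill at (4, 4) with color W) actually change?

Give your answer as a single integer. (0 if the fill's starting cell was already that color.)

Answer: 67

Derivation:
After op 1 fill(4,4,W) [67 cells changed]:
WWWGGGGWW
WWWWWWWWW
WWWWWWWWW
WWWRWWWWW
WWWRWWWWW
WWWWWWWWW
WWWWWWWWW
WWWWWWWWW
WWWWWWWWW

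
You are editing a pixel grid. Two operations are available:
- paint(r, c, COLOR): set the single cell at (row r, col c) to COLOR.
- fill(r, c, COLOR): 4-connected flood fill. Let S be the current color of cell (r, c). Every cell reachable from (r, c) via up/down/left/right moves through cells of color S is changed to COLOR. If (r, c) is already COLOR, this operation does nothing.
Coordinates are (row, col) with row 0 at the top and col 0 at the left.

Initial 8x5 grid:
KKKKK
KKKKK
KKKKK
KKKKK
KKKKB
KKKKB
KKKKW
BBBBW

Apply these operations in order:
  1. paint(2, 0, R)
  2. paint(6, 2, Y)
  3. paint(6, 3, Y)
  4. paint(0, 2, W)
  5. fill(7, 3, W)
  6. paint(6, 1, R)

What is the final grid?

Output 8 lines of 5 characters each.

Answer: KKWKK
KKKKK
RKKKK
KKKKK
KKKKB
KKKKB
KRYYW
WWWWW

Derivation:
After op 1 paint(2,0,R):
KKKKK
KKKKK
RKKKK
KKKKK
KKKKB
KKKKB
KKKKW
BBBBW
After op 2 paint(6,2,Y):
KKKKK
KKKKK
RKKKK
KKKKK
KKKKB
KKKKB
KKYKW
BBBBW
After op 3 paint(6,3,Y):
KKKKK
KKKKK
RKKKK
KKKKK
KKKKB
KKKKB
KKYYW
BBBBW
After op 4 paint(0,2,W):
KKWKK
KKKKK
RKKKK
KKKKK
KKKKB
KKKKB
KKYYW
BBBBW
After op 5 fill(7,3,W) [4 cells changed]:
KKWKK
KKKKK
RKKKK
KKKKK
KKKKB
KKKKB
KKYYW
WWWWW
After op 6 paint(6,1,R):
KKWKK
KKKKK
RKKKK
KKKKK
KKKKB
KKKKB
KRYYW
WWWWW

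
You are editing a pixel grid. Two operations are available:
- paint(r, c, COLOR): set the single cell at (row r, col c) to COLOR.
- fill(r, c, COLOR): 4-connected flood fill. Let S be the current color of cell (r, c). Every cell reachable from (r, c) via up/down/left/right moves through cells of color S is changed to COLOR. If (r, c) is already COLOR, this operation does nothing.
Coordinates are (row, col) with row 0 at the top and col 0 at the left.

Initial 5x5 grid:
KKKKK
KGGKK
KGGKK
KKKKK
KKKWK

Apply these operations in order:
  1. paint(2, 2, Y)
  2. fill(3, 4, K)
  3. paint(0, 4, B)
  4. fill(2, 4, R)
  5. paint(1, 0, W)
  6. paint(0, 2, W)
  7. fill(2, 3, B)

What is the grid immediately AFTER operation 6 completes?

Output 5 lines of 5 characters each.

Answer: RRWRB
WGGRR
RGYRR
RRRRR
RRRWR

Derivation:
After op 1 paint(2,2,Y):
KKKKK
KGGKK
KGYKK
KKKKK
KKKWK
After op 2 fill(3,4,K) [0 cells changed]:
KKKKK
KGGKK
KGYKK
KKKKK
KKKWK
After op 3 paint(0,4,B):
KKKKB
KGGKK
KGYKK
KKKKK
KKKWK
After op 4 fill(2,4,R) [19 cells changed]:
RRRRB
RGGRR
RGYRR
RRRRR
RRRWR
After op 5 paint(1,0,W):
RRRRB
WGGRR
RGYRR
RRRRR
RRRWR
After op 6 paint(0,2,W):
RRWRB
WGGRR
RGYRR
RRRRR
RRRWR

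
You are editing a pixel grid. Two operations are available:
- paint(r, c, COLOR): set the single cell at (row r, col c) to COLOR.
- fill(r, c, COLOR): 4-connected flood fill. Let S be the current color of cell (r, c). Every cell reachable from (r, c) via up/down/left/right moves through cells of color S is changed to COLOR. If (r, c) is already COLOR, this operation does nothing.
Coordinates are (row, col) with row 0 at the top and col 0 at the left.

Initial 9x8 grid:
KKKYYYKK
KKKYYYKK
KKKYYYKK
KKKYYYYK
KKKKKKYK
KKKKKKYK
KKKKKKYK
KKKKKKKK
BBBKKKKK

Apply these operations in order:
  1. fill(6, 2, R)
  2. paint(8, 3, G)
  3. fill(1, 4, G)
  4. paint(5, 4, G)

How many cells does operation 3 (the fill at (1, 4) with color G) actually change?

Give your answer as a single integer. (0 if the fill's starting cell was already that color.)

After op 1 fill(6,2,R) [53 cells changed]:
RRRYYYRR
RRRYYYRR
RRRYYYRR
RRRYYYYR
RRRRRRYR
RRRRRRYR
RRRRRRYR
RRRRRRRR
BBBRRRRR
After op 2 paint(8,3,G):
RRRYYYRR
RRRYYYRR
RRRYYYRR
RRRYYYYR
RRRRRRYR
RRRRRRYR
RRRRRRYR
RRRRRRRR
BBBGRRRR
After op 3 fill(1,4,G) [16 cells changed]:
RRRGGGRR
RRRGGGRR
RRRGGGRR
RRRGGGGR
RRRRRRGR
RRRRRRGR
RRRRRRGR
RRRRRRRR
BBBGRRRR

Answer: 16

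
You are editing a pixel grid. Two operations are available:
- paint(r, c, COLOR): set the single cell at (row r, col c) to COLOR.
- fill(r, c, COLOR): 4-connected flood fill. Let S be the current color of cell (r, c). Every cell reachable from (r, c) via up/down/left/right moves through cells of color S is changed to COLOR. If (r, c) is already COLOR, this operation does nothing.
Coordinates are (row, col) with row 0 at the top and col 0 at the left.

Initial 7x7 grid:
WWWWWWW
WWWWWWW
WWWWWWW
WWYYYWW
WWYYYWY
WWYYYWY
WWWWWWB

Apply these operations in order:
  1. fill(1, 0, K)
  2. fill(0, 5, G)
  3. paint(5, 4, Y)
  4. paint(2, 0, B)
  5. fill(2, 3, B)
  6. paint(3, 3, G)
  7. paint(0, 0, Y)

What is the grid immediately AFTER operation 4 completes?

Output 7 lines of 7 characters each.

Answer: GGGGGGG
GGGGGGG
BGGGGGG
GGYYYGG
GGYYYGY
GGYYYGY
GGGGGGB

Derivation:
After op 1 fill(1,0,K) [37 cells changed]:
KKKKKKK
KKKKKKK
KKKKKKK
KKYYYKK
KKYYYKY
KKYYYKY
KKKKKKB
After op 2 fill(0,5,G) [37 cells changed]:
GGGGGGG
GGGGGGG
GGGGGGG
GGYYYGG
GGYYYGY
GGYYYGY
GGGGGGB
After op 3 paint(5,4,Y):
GGGGGGG
GGGGGGG
GGGGGGG
GGYYYGG
GGYYYGY
GGYYYGY
GGGGGGB
After op 4 paint(2,0,B):
GGGGGGG
GGGGGGG
BGGGGGG
GGYYYGG
GGYYYGY
GGYYYGY
GGGGGGB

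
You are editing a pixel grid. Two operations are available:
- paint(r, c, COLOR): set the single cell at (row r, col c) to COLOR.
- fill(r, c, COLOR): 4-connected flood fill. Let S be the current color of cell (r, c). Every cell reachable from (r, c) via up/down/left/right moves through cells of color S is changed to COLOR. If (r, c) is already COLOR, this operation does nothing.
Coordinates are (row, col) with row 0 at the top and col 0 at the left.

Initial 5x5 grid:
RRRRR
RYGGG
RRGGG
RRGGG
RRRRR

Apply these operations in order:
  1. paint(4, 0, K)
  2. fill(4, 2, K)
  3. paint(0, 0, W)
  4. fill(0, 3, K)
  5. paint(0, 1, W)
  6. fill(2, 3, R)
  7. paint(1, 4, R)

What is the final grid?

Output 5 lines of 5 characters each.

Answer: WWKKK
KYRRR
KKRRR
KKRRR
KKKKK

Derivation:
After op 1 paint(4,0,K):
RRRRR
RYGGG
RRGGG
RRGGG
KRRRR
After op 2 fill(4,2,K) [14 cells changed]:
KKKKK
KYGGG
KKGGG
KKGGG
KKKKK
After op 3 paint(0,0,W):
WKKKK
KYGGG
KKGGG
KKGGG
KKKKK
After op 4 fill(0,3,K) [0 cells changed]:
WKKKK
KYGGG
KKGGG
KKGGG
KKKKK
After op 5 paint(0,1,W):
WWKKK
KYGGG
KKGGG
KKGGG
KKKKK
After op 6 fill(2,3,R) [9 cells changed]:
WWKKK
KYRRR
KKRRR
KKRRR
KKKKK
After op 7 paint(1,4,R):
WWKKK
KYRRR
KKRRR
KKRRR
KKKKK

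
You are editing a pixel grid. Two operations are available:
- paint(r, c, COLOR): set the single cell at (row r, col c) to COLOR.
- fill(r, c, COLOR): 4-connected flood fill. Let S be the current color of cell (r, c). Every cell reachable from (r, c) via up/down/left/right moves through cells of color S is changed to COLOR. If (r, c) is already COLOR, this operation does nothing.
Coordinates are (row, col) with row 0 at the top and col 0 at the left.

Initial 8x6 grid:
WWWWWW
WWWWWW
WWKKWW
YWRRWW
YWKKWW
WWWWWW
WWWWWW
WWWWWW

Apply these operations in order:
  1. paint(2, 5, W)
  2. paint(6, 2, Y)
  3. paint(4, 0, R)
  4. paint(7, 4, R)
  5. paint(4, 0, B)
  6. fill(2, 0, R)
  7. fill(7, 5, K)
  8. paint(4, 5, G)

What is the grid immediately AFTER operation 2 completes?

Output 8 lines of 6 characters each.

Answer: WWWWWW
WWWWWW
WWKKWW
YWRRWW
YWKKWW
WWWWWW
WWYWWW
WWWWWW

Derivation:
After op 1 paint(2,5,W):
WWWWWW
WWWWWW
WWKKWW
YWRRWW
YWKKWW
WWWWWW
WWWWWW
WWWWWW
After op 2 paint(6,2,Y):
WWWWWW
WWWWWW
WWKKWW
YWRRWW
YWKKWW
WWWWWW
WWYWWW
WWWWWW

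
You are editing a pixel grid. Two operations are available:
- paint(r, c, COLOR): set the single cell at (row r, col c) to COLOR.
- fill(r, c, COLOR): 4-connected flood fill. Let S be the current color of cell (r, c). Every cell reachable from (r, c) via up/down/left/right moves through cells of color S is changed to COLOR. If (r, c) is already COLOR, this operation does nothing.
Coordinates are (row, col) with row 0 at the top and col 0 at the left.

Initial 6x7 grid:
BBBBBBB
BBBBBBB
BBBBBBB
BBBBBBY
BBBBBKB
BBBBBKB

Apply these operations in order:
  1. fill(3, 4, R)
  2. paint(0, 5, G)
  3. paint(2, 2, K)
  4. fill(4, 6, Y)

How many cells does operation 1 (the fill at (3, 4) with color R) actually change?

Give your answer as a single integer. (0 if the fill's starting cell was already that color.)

After op 1 fill(3,4,R) [37 cells changed]:
RRRRRRR
RRRRRRR
RRRRRRR
RRRRRRY
RRRRRKB
RRRRRKB

Answer: 37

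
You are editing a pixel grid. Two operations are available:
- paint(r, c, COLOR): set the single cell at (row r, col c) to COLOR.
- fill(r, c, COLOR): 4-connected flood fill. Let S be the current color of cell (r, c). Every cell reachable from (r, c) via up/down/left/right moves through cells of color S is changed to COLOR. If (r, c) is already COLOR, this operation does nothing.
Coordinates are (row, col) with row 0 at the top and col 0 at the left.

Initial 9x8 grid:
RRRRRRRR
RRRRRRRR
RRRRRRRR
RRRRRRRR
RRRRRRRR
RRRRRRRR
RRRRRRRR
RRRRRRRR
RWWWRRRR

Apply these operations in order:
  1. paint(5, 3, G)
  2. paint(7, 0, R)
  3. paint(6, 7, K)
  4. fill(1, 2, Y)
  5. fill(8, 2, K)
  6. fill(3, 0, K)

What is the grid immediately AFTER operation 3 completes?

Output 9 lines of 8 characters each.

After op 1 paint(5,3,G):
RRRRRRRR
RRRRRRRR
RRRRRRRR
RRRRRRRR
RRRRRRRR
RRRGRRRR
RRRRRRRR
RRRRRRRR
RWWWRRRR
After op 2 paint(7,0,R):
RRRRRRRR
RRRRRRRR
RRRRRRRR
RRRRRRRR
RRRRRRRR
RRRGRRRR
RRRRRRRR
RRRRRRRR
RWWWRRRR
After op 3 paint(6,7,K):
RRRRRRRR
RRRRRRRR
RRRRRRRR
RRRRRRRR
RRRRRRRR
RRRGRRRR
RRRRRRRK
RRRRRRRR
RWWWRRRR

Answer: RRRRRRRR
RRRRRRRR
RRRRRRRR
RRRRRRRR
RRRRRRRR
RRRGRRRR
RRRRRRRK
RRRRRRRR
RWWWRRRR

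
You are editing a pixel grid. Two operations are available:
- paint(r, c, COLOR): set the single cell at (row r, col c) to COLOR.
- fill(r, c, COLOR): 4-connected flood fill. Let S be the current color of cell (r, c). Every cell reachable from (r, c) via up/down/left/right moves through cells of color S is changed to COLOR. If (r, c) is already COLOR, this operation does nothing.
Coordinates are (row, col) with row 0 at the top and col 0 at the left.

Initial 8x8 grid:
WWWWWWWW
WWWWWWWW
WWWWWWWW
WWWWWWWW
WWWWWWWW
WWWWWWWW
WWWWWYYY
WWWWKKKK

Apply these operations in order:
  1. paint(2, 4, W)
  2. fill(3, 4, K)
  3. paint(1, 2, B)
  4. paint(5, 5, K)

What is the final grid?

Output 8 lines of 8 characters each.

Answer: KKKKKKKK
KKBKKKKK
KKKKKKKK
KKKKKKKK
KKKKKKKK
KKKKKKKK
KKKKKYYY
KKKKKKKK

Derivation:
After op 1 paint(2,4,W):
WWWWWWWW
WWWWWWWW
WWWWWWWW
WWWWWWWW
WWWWWWWW
WWWWWWWW
WWWWWYYY
WWWWKKKK
After op 2 fill(3,4,K) [57 cells changed]:
KKKKKKKK
KKKKKKKK
KKKKKKKK
KKKKKKKK
KKKKKKKK
KKKKKKKK
KKKKKYYY
KKKKKKKK
After op 3 paint(1,2,B):
KKKKKKKK
KKBKKKKK
KKKKKKKK
KKKKKKKK
KKKKKKKK
KKKKKKKK
KKKKKYYY
KKKKKKKK
After op 4 paint(5,5,K):
KKKKKKKK
KKBKKKKK
KKKKKKKK
KKKKKKKK
KKKKKKKK
KKKKKKKK
KKKKKYYY
KKKKKKKK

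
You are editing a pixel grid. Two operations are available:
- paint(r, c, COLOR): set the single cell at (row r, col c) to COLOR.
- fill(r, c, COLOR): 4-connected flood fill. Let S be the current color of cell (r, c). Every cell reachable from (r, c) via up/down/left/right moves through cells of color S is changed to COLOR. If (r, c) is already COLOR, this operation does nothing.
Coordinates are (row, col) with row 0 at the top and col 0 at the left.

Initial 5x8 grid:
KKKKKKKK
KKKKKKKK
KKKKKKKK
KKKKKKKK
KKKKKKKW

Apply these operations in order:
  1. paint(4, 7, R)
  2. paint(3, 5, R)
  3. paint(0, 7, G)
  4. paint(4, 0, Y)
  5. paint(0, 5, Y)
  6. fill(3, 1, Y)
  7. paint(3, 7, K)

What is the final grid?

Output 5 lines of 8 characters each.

After op 1 paint(4,7,R):
KKKKKKKK
KKKKKKKK
KKKKKKKK
KKKKKKKK
KKKKKKKR
After op 2 paint(3,5,R):
KKKKKKKK
KKKKKKKK
KKKKKKKK
KKKKKRKK
KKKKKKKR
After op 3 paint(0,7,G):
KKKKKKKG
KKKKKKKK
KKKKKKKK
KKKKKRKK
KKKKKKKR
After op 4 paint(4,0,Y):
KKKKKKKG
KKKKKKKK
KKKKKKKK
KKKKKRKK
YKKKKKKR
After op 5 paint(0,5,Y):
KKKKKYKG
KKKKKKKK
KKKKKKKK
KKKKKRKK
YKKKKKKR
After op 6 fill(3,1,Y) [35 cells changed]:
YYYYYYYG
YYYYYYYY
YYYYYYYY
YYYYYRYY
YYYYYYYR
After op 7 paint(3,7,K):
YYYYYYYG
YYYYYYYY
YYYYYYYY
YYYYYRYK
YYYYYYYR

Answer: YYYYYYYG
YYYYYYYY
YYYYYYYY
YYYYYRYK
YYYYYYYR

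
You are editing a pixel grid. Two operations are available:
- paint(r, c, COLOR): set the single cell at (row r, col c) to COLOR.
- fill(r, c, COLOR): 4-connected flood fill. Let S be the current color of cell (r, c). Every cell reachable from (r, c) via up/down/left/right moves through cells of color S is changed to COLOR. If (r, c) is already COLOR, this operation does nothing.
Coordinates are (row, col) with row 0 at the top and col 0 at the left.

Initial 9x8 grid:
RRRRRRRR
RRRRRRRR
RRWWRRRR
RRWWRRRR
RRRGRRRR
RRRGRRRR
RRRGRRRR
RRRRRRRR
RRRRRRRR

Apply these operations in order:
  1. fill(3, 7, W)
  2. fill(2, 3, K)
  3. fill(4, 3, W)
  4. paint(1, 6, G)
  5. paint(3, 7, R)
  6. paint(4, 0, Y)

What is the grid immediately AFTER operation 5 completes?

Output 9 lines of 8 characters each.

After op 1 fill(3,7,W) [65 cells changed]:
WWWWWWWW
WWWWWWWW
WWWWWWWW
WWWWWWWW
WWWGWWWW
WWWGWWWW
WWWGWWWW
WWWWWWWW
WWWWWWWW
After op 2 fill(2,3,K) [69 cells changed]:
KKKKKKKK
KKKKKKKK
KKKKKKKK
KKKKKKKK
KKKGKKKK
KKKGKKKK
KKKGKKKK
KKKKKKKK
KKKKKKKK
After op 3 fill(4,3,W) [3 cells changed]:
KKKKKKKK
KKKKKKKK
KKKKKKKK
KKKKKKKK
KKKWKKKK
KKKWKKKK
KKKWKKKK
KKKKKKKK
KKKKKKKK
After op 4 paint(1,6,G):
KKKKKKKK
KKKKKKGK
KKKKKKKK
KKKKKKKK
KKKWKKKK
KKKWKKKK
KKKWKKKK
KKKKKKKK
KKKKKKKK
After op 5 paint(3,7,R):
KKKKKKKK
KKKKKKGK
KKKKKKKK
KKKKKKKR
KKKWKKKK
KKKWKKKK
KKKWKKKK
KKKKKKKK
KKKKKKKK

Answer: KKKKKKKK
KKKKKKGK
KKKKKKKK
KKKKKKKR
KKKWKKKK
KKKWKKKK
KKKWKKKK
KKKKKKKK
KKKKKKKK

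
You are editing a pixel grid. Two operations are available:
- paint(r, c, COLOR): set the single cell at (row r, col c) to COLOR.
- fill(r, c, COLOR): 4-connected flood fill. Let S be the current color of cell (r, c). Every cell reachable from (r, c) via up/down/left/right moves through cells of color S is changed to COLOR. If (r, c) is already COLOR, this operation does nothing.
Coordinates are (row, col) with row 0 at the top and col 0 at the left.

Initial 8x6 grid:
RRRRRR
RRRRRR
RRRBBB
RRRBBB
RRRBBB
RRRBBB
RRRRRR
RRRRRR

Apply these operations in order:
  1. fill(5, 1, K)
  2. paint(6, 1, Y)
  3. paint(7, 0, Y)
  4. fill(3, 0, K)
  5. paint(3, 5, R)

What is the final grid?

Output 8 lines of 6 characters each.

After op 1 fill(5,1,K) [36 cells changed]:
KKKKKK
KKKKKK
KKKBBB
KKKBBB
KKKBBB
KKKBBB
KKKKKK
KKKKKK
After op 2 paint(6,1,Y):
KKKKKK
KKKKKK
KKKBBB
KKKBBB
KKKBBB
KKKBBB
KYKKKK
KKKKKK
After op 3 paint(7,0,Y):
KKKKKK
KKKKKK
KKKBBB
KKKBBB
KKKBBB
KKKBBB
KYKKKK
YKKKKK
After op 4 fill(3,0,K) [0 cells changed]:
KKKKKK
KKKKKK
KKKBBB
KKKBBB
KKKBBB
KKKBBB
KYKKKK
YKKKKK
After op 5 paint(3,5,R):
KKKKKK
KKKKKK
KKKBBB
KKKBBR
KKKBBB
KKKBBB
KYKKKK
YKKKKK

Answer: KKKKKK
KKKKKK
KKKBBB
KKKBBR
KKKBBB
KKKBBB
KYKKKK
YKKKKK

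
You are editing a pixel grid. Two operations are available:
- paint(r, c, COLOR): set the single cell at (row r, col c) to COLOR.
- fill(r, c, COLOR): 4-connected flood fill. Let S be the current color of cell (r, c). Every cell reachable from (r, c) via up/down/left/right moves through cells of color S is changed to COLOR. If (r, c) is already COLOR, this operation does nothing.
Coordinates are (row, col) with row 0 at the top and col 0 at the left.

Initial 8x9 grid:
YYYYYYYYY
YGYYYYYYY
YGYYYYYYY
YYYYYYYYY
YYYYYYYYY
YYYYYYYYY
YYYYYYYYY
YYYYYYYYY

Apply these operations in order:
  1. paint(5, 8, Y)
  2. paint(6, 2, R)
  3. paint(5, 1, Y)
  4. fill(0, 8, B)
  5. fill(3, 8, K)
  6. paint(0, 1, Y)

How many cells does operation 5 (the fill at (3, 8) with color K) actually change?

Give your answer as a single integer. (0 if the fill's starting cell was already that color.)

After op 1 paint(5,8,Y):
YYYYYYYYY
YGYYYYYYY
YGYYYYYYY
YYYYYYYYY
YYYYYYYYY
YYYYYYYYY
YYYYYYYYY
YYYYYYYYY
After op 2 paint(6,2,R):
YYYYYYYYY
YGYYYYYYY
YGYYYYYYY
YYYYYYYYY
YYYYYYYYY
YYYYYYYYY
YYRYYYYYY
YYYYYYYYY
After op 3 paint(5,1,Y):
YYYYYYYYY
YGYYYYYYY
YGYYYYYYY
YYYYYYYYY
YYYYYYYYY
YYYYYYYYY
YYRYYYYYY
YYYYYYYYY
After op 4 fill(0,8,B) [69 cells changed]:
BBBBBBBBB
BGBBBBBBB
BGBBBBBBB
BBBBBBBBB
BBBBBBBBB
BBBBBBBBB
BBRBBBBBB
BBBBBBBBB
After op 5 fill(3,8,K) [69 cells changed]:
KKKKKKKKK
KGKKKKKKK
KGKKKKKKK
KKKKKKKKK
KKKKKKKKK
KKKKKKKKK
KKRKKKKKK
KKKKKKKKK

Answer: 69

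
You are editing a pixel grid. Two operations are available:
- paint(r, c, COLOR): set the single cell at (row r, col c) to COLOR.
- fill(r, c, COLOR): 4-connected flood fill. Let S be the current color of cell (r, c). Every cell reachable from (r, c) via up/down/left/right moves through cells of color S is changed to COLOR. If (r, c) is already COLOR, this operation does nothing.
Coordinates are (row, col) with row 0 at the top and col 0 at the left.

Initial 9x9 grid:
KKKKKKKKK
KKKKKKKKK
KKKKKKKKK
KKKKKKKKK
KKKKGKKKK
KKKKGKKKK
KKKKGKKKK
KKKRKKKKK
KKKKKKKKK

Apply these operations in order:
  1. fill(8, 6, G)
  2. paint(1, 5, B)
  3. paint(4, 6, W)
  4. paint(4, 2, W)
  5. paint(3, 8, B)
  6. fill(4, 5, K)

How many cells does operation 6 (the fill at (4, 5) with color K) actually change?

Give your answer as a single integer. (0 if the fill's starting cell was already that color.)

Answer: 76

Derivation:
After op 1 fill(8,6,G) [77 cells changed]:
GGGGGGGGG
GGGGGGGGG
GGGGGGGGG
GGGGGGGGG
GGGGGGGGG
GGGGGGGGG
GGGGGGGGG
GGGRGGGGG
GGGGGGGGG
After op 2 paint(1,5,B):
GGGGGGGGG
GGGGGBGGG
GGGGGGGGG
GGGGGGGGG
GGGGGGGGG
GGGGGGGGG
GGGGGGGGG
GGGRGGGGG
GGGGGGGGG
After op 3 paint(4,6,W):
GGGGGGGGG
GGGGGBGGG
GGGGGGGGG
GGGGGGGGG
GGGGGGWGG
GGGGGGGGG
GGGGGGGGG
GGGRGGGGG
GGGGGGGGG
After op 4 paint(4,2,W):
GGGGGGGGG
GGGGGBGGG
GGGGGGGGG
GGGGGGGGG
GGWGGGWGG
GGGGGGGGG
GGGGGGGGG
GGGRGGGGG
GGGGGGGGG
After op 5 paint(3,8,B):
GGGGGGGGG
GGGGGBGGG
GGGGGGGGG
GGGGGGGGB
GGWGGGWGG
GGGGGGGGG
GGGGGGGGG
GGGRGGGGG
GGGGGGGGG
After op 6 fill(4,5,K) [76 cells changed]:
KKKKKKKKK
KKKKKBKKK
KKKKKKKKK
KKKKKKKKB
KKWKKKWKK
KKKKKKKKK
KKKKKKKKK
KKKRKKKKK
KKKKKKKKK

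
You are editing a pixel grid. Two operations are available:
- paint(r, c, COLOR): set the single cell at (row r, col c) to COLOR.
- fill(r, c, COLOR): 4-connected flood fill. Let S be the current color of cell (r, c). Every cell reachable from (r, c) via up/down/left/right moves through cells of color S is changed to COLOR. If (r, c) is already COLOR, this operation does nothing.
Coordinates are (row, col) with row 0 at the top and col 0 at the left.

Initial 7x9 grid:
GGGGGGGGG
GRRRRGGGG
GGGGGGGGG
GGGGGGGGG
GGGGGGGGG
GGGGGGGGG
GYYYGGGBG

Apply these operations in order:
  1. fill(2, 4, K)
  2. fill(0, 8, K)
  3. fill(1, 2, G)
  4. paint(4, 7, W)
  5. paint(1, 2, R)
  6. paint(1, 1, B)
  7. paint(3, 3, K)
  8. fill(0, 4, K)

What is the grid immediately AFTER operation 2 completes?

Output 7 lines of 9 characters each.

Answer: KKKKKKKKK
KRRRRKKKK
KKKKKKKKK
KKKKKKKKK
KKKKKKKKK
KKKKKKKKK
KYYYKKKBK

Derivation:
After op 1 fill(2,4,K) [55 cells changed]:
KKKKKKKKK
KRRRRKKKK
KKKKKKKKK
KKKKKKKKK
KKKKKKKKK
KKKKKKKKK
KYYYKKKBK
After op 2 fill(0,8,K) [0 cells changed]:
KKKKKKKKK
KRRRRKKKK
KKKKKKKKK
KKKKKKKKK
KKKKKKKKK
KKKKKKKKK
KYYYKKKBK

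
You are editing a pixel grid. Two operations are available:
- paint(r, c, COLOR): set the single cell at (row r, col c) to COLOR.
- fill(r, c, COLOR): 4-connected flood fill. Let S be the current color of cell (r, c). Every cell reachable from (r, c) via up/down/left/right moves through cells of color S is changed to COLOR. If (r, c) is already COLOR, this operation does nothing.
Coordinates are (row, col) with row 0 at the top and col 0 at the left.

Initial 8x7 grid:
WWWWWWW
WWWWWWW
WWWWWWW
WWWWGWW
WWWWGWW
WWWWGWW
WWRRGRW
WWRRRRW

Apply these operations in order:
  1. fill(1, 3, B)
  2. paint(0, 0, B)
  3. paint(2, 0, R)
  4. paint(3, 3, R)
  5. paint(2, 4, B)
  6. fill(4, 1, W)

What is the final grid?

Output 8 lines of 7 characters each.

Answer: WWWWWWW
WWWWWWW
RWWWWWW
WWWRGWW
WWWWGWW
WWWWGWW
WWRRGRW
WWRRRRW

Derivation:
After op 1 fill(1,3,B) [45 cells changed]:
BBBBBBB
BBBBBBB
BBBBBBB
BBBBGBB
BBBBGBB
BBBBGBB
BBRRGRB
BBRRRRB
After op 2 paint(0,0,B):
BBBBBBB
BBBBBBB
BBBBBBB
BBBBGBB
BBBBGBB
BBBBGBB
BBRRGRB
BBRRRRB
After op 3 paint(2,0,R):
BBBBBBB
BBBBBBB
RBBBBBB
BBBBGBB
BBBBGBB
BBBBGBB
BBRRGRB
BBRRRRB
After op 4 paint(3,3,R):
BBBBBBB
BBBBBBB
RBBBBBB
BBBRGBB
BBBBGBB
BBBBGBB
BBRRGRB
BBRRRRB
After op 5 paint(2,4,B):
BBBBBBB
BBBBBBB
RBBBBBB
BBBRGBB
BBBBGBB
BBBBGBB
BBRRGRB
BBRRRRB
After op 6 fill(4,1,W) [43 cells changed]:
WWWWWWW
WWWWWWW
RWWWWWW
WWWRGWW
WWWWGWW
WWWWGWW
WWRRGRW
WWRRRRW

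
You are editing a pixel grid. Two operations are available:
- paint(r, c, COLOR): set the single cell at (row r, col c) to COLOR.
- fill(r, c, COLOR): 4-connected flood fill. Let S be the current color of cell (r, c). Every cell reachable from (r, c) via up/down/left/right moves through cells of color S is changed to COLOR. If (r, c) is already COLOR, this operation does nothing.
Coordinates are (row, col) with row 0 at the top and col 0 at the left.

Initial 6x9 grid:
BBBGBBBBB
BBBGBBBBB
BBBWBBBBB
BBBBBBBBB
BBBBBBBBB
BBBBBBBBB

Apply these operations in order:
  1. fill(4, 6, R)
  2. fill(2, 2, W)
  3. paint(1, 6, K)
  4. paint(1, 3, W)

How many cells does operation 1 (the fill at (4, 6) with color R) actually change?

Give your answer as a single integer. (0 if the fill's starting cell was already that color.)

After op 1 fill(4,6,R) [51 cells changed]:
RRRGRRRRR
RRRGRRRRR
RRRWRRRRR
RRRRRRRRR
RRRRRRRRR
RRRRRRRRR

Answer: 51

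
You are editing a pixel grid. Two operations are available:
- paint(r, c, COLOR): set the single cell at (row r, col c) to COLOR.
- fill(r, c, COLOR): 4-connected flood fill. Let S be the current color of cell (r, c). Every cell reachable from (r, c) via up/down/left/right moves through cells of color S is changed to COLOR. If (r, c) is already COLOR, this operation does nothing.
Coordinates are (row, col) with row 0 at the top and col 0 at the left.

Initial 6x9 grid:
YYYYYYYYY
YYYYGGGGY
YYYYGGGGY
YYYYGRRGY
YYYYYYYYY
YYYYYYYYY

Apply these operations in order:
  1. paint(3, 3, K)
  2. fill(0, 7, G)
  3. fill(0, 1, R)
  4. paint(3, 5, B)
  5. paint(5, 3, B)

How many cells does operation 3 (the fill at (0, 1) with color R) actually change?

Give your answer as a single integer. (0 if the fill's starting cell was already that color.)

Answer: 51

Derivation:
After op 1 paint(3,3,K):
YYYYYYYYY
YYYYGGGGY
YYYYGGGGY
YYYKGRRGY
YYYYYYYYY
YYYYYYYYY
After op 2 fill(0,7,G) [41 cells changed]:
GGGGGGGGG
GGGGGGGGG
GGGGGGGGG
GGGKGRRGG
GGGGGGGGG
GGGGGGGGG
After op 3 fill(0,1,R) [51 cells changed]:
RRRRRRRRR
RRRRRRRRR
RRRRRRRRR
RRRKRRRRR
RRRRRRRRR
RRRRRRRRR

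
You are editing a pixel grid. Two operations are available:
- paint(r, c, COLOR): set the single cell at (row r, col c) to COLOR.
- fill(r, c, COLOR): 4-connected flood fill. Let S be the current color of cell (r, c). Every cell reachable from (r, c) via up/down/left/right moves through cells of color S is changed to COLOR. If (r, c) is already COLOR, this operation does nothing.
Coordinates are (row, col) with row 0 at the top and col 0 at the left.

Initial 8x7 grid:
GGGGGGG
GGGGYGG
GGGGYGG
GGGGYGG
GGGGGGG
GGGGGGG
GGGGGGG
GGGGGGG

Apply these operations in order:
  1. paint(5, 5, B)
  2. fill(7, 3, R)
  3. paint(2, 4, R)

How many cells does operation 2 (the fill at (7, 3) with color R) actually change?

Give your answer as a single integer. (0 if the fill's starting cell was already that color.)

After op 1 paint(5,5,B):
GGGGGGG
GGGGYGG
GGGGYGG
GGGGYGG
GGGGGGG
GGGGGBG
GGGGGGG
GGGGGGG
After op 2 fill(7,3,R) [52 cells changed]:
RRRRRRR
RRRRYRR
RRRRYRR
RRRRYRR
RRRRRRR
RRRRRBR
RRRRRRR
RRRRRRR

Answer: 52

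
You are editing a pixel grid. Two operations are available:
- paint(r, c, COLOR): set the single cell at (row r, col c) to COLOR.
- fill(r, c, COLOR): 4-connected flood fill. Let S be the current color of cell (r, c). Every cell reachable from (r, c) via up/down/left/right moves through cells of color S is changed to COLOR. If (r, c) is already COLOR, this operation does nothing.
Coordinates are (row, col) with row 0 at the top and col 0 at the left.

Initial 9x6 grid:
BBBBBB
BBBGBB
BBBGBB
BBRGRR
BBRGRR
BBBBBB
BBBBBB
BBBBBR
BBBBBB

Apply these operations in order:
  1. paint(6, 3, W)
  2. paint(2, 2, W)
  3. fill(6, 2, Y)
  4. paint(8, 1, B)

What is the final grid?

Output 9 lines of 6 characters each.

After op 1 paint(6,3,W):
BBBBBB
BBBGBB
BBBGBB
BBRGRR
BBRGRR
BBBBBB
BBBWBB
BBBBBR
BBBBBB
After op 2 paint(2,2,W):
BBBBBB
BBBGBB
BBWGBB
BBRGRR
BBRGRR
BBBBBB
BBBWBB
BBBBBR
BBBBBB
After op 3 fill(6,2,Y) [41 cells changed]:
YYYYYY
YYYGYY
YYWGYY
YYRGRR
YYRGRR
YYYYYY
YYYWYY
YYYYYR
YYYYYY
After op 4 paint(8,1,B):
YYYYYY
YYYGYY
YYWGYY
YYRGRR
YYRGRR
YYYYYY
YYYWYY
YYYYYR
YBYYYY

Answer: YYYYYY
YYYGYY
YYWGYY
YYRGRR
YYRGRR
YYYYYY
YYYWYY
YYYYYR
YBYYYY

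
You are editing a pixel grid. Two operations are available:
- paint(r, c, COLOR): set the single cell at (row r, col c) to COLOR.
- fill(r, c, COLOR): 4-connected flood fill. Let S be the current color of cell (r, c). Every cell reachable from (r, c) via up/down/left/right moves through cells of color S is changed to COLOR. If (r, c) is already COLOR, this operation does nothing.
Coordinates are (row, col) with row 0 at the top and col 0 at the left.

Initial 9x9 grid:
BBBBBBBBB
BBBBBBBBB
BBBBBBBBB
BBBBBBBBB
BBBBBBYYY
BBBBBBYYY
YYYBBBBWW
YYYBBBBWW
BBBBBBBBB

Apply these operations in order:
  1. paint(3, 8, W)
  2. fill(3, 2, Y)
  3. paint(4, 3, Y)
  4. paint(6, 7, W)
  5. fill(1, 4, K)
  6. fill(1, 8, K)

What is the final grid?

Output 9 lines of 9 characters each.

Answer: KKKKKKKKK
KKKKKKKKK
KKKKKKKKK
KKKKKKKKW
KKKKKKKKK
KKKKKKKKK
KKKKKKKWW
KKKKKKKWW
KKKKKKKKK

Derivation:
After op 1 paint(3,8,W):
BBBBBBBBB
BBBBBBBBB
BBBBBBBBB
BBBBBBBBW
BBBBBBYYY
BBBBBBYYY
YYYBBBBWW
YYYBBBBWW
BBBBBBBBB
After op 2 fill(3,2,Y) [64 cells changed]:
YYYYYYYYY
YYYYYYYYY
YYYYYYYYY
YYYYYYYYW
YYYYYYYYY
YYYYYYYYY
YYYYYYYWW
YYYYYYYWW
YYYYYYYYY
After op 3 paint(4,3,Y):
YYYYYYYYY
YYYYYYYYY
YYYYYYYYY
YYYYYYYYW
YYYYYYYYY
YYYYYYYYY
YYYYYYYWW
YYYYYYYWW
YYYYYYYYY
After op 4 paint(6,7,W):
YYYYYYYYY
YYYYYYYYY
YYYYYYYYY
YYYYYYYYW
YYYYYYYYY
YYYYYYYYY
YYYYYYYWW
YYYYYYYWW
YYYYYYYYY
After op 5 fill(1,4,K) [76 cells changed]:
KKKKKKKKK
KKKKKKKKK
KKKKKKKKK
KKKKKKKKW
KKKKKKKKK
KKKKKKKKK
KKKKKKKWW
KKKKKKKWW
KKKKKKKKK
After op 6 fill(1,8,K) [0 cells changed]:
KKKKKKKKK
KKKKKKKKK
KKKKKKKKK
KKKKKKKKW
KKKKKKKKK
KKKKKKKKK
KKKKKKKWW
KKKKKKKWW
KKKKKKKKK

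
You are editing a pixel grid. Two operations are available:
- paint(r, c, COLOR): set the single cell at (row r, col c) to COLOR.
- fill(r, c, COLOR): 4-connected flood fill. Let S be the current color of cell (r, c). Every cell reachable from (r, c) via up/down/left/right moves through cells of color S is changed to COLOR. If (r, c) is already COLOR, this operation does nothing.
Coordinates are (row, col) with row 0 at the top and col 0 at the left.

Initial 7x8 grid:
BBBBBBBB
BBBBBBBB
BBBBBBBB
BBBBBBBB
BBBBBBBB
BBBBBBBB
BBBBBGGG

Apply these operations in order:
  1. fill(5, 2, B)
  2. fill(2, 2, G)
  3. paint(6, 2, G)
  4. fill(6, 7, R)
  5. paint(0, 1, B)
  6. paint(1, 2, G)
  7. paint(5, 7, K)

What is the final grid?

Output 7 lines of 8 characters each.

After op 1 fill(5,2,B) [0 cells changed]:
BBBBBBBB
BBBBBBBB
BBBBBBBB
BBBBBBBB
BBBBBBBB
BBBBBBBB
BBBBBGGG
After op 2 fill(2,2,G) [53 cells changed]:
GGGGGGGG
GGGGGGGG
GGGGGGGG
GGGGGGGG
GGGGGGGG
GGGGGGGG
GGGGGGGG
After op 3 paint(6,2,G):
GGGGGGGG
GGGGGGGG
GGGGGGGG
GGGGGGGG
GGGGGGGG
GGGGGGGG
GGGGGGGG
After op 4 fill(6,7,R) [56 cells changed]:
RRRRRRRR
RRRRRRRR
RRRRRRRR
RRRRRRRR
RRRRRRRR
RRRRRRRR
RRRRRRRR
After op 5 paint(0,1,B):
RBRRRRRR
RRRRRRRR
RRRRRRRR
RRRRRRRR
RRRRRRRR
RRRRRRRR
RRRRRRRR
After op 6 paint(1,2,G):
RBRRRRRR
RRGRRRRR
RRRRRRRR
RRRRRRRR
RRRRRRRR
RRRRRRRR
RRRRRRRR
After op 7 paint(5,7,K):
RBRRRRRR
RRGRRRRR
RRRRRRRR
RRRRRRRR
RRRRRRRR
RRRRRRRK
RRRRRRRR

Answer: RBRRRRRR
RRGRRRRR
RRRRRRRR
RRRRRRRR
RRRRRRRR
RRRRRRRK
RRRRRRRR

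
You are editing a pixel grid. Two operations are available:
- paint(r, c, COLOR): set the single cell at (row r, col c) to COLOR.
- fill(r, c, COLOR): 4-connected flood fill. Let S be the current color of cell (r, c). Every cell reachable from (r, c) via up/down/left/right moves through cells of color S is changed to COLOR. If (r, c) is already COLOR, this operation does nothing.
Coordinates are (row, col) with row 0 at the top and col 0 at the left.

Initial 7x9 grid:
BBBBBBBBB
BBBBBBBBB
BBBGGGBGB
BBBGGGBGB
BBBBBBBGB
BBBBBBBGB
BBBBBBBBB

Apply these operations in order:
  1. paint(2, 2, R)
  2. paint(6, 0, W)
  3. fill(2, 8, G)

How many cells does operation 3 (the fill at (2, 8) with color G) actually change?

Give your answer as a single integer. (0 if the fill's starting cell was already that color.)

Answer: 51

Derivation:
After op 1 paint(2,2,R):
BBBBBBBBB
BBBBBBBBB
BBRGGGBGB
BBBGGGBGB
BBBBBBBGB
BBBBBBBGB
BBBBBBBBB
After op 2 paint(6,0,W):
BBBBBBBBB
BBBBBBBBB
BBRGGGBGB
BBBGGGBGB
BBBBBBBGB
BBBBBBBGB
WBBBBBBBB
After op 3 fill(2,8,G) [51 cells changed]:
GGGGGGGGG
GGGGGGGGG
GGRGGGGGG
GGGGGGGGG
GGGGGGGGG
GGGGGGGGG
WGGGGGGGG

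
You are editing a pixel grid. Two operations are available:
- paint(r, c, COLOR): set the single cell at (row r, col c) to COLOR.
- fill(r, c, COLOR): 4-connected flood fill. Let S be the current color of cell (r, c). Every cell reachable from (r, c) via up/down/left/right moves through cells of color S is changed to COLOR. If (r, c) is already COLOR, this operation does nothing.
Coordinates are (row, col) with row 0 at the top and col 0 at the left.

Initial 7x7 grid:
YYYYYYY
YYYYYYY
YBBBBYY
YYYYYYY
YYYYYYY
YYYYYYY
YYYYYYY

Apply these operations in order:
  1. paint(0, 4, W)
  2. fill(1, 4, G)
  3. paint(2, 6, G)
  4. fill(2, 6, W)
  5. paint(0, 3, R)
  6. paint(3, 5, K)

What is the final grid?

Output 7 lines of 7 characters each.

After op 1 paint(0,4,W):
YYYYWYY
YYYYYYY
YBBBBYY
YYYYYYY
YYYYYYY
YYYYYYY
YYYYYYY
After op 2 fill(1,4,G) [44 cells changed]:
GGGGWGG
GGGGGGG
GBBBBGG
GGGGGGG
GGGGGGG
GGGGGGG
GGGGGGG
After op 3 paint(2,6,G):
GGGGWGG
GGGGGGG
GBBBBGG
GGGGGGG
GGGGGGG
GGGGGGG
GGGGGGG
After op 4 fill(2,6,W) [44 cells changed]:
WWWWWWW
WWWWWWW
WBBBBWW
WWWWWWW
WWWWWWW
WWWWWWW
WWWWWWW
After op 5 paint(0,3,R):
WWWRWWW
WWWWWWW
WBBBBWW
WWWWWWW
WWWWWWW
WWWWWWW
WWWWWWW
After op 6 paint(3,5,K):
WWWRWWW
WWWWWWW
WBBBBWW
WWWWWKW
WWWWWWW
WWWWWWW
WWWWWWW

Answer: WWWRWWW
WWWWWWW
WBBBBWW
WWWWWKW
WWWWWWW
WWWWWWW
WWWWWWW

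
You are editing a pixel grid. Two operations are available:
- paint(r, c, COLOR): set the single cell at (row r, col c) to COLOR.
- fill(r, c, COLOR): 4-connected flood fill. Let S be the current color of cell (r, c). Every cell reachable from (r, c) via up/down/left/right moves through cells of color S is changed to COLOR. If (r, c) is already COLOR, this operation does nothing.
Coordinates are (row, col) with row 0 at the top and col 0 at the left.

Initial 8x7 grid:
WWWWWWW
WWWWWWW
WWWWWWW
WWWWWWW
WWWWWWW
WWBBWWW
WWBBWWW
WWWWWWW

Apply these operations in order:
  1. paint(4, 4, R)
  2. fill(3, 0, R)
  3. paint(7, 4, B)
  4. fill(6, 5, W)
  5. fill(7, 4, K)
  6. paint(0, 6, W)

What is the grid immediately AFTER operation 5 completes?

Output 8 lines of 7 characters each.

Answer: WWWWWWW
WWWWWWW
WWWWWWW
WWWWWWW
WWWWWWW
WWBBWWW
WWBBWWW
WWWWKWW

Derivation:
After op 1 paint(4,4,R):
WWWWWWW
WWWWWWW
WWWWWWW
WWWWWWW
WWWWRWW
WWBBWWW
WWBBWWW
WWWWWWW
After op 2 fill(3,0,R) [51 cells changed]:
RRRRRRR
RRRRRRR
RRRRRRR
RRRRRRR
RRRRRRR
RRBBRRR
RRBBRRR
RRRRRRR
After op 3 paint(7,4,B):
RRRRRRR
RRRRRRR
RRRRRRR
RRRRRRR
RRRRRRR
RRBBRRR
RRBBRRR
RRRRBRR
After op 4 fill(6,5,W) [51 cells changed]:
WWWWWWW
WWWWWWW
WWWWWWW
WWWWWWW
WWWWWWW
WWBBWWW
WWBBWWW
WWWWBWW
After op 5 fill(7,4,K) [1 cells changed]:
WWWWWWW
WWWWWWW
WWWWWWW
WWWWWWW
WWWWWWW
WWBBWWW
WWBBWWW
WWWWKWW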